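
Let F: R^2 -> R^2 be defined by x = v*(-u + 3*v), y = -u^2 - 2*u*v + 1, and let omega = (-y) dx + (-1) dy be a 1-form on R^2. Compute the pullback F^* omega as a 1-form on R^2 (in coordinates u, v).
F^* omega = (-u^2*v - 2*u*v^2 + 2*u + 3*v) du + (-u^3 + 4*u^2*v + 12*u*v^2 + 3*u - 6*v) dv

Using F^*(f dg) = (f ∘ F) d(g ∘ F), substitute each coordinate x_i by F_i(u, v) in f_i, and replace dx_i by d F_i = (∂F_i/∂u) du + (∂F_i/∂v) dv.
  For the x component: f_1(F) = u^2 + 2*u*v - 1; d F_1 = (-v) du + (-u + 6*v) dv
  For the y component: f_2(F) = -1; d F_2 = (-2*u - 2*v) du + (-2*u) dv
Combining and collecting du, dv coefficients:
  coeff of du: -u^2*v - 2*u*v^2 + 2*u + 3*v
  coeff of dv: -u^3 + 4*u^2*v + 12*u*v^2 + 3*u - 6*v
F^* omega = (-u^2*v - 2*u*v^2 + 2*u + 3*v) du + (-u^3 + 4*u^2*v + 12*u*v^2 + 3*u - 6*v) dv.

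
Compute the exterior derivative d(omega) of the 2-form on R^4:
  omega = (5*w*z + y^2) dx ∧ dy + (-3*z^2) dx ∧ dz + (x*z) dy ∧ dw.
d(omega) = (5*w) dx ∧ dy ∧ dz + (6*z) dx ∧ dy ∧ dw + (-x) dy ∧ dz ∧ dw

For a 2-form omega = sum_{i<j} g_{ij} dx_i ∧ dx_j, the exterior derivative is
  d(omega) = sum_{i<j} d(g_{ij}) ∧ dx_i ∧ dx_j = sum_{i<j, k} (∂g_{ij}/∂x_k) dx_k ∧ dx_i ∧ dx_j.
Expand each term, using dx_k ∧ dx_i ∧ dx_j = sgn(permutation) dx_{(a)} ∧ dx_{(b)} ∧ dx_{(c)} with (a < b < c) sorted:
  d(5*w*z + y^2) includes (∂/∂z)(5*w*z + y^2) dz = (5*w) dz, which multiplied by dx ∧ dy gives (5*w) dx ∧ dy ∧ dz
  d(5*w*z + y^2) includes (∂/∂w)(5*w*z + y^2) dw = (5*z) dw, which multiplied by dx ∧ dy gives (5*z) dx ∧ dy ∧ dw
  d(x*z) includes (∂/∂x)(x*z) dx = (z) dx, which multiplied by dy ∧ dw gives (z) dx ∧ dy ∧ dw
  d(x*z) includes (∂/∂z)(x*z) dz = (x) dz, which multiplied by dy ∧ dw gives (-x) dy ∧ dz ∧ dw
Collecting like 3-forms: d(omega) = (5*w) dx ∧ dy ∧ dz + (6*z) dx ∧ dy ∧ dw + (-x) dy ∧ dz ∧ dw.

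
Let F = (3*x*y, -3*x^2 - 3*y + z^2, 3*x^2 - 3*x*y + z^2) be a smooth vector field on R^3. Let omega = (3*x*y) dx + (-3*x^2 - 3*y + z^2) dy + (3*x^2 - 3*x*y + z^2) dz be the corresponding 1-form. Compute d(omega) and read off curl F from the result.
d(omega) = (-3*x - 2*z) dy ∧ dz + (-6*x + 3*y) dz ∧ dx + (-9*x) dx ∧ dy; curl F = (-3*x - 2*z, -6*x + 3*y, -9*x)

d omega = sum_{i<j} (∂f_j/∂x_i - ∂f_i/∂x_j) dx_i ∧ dx_j. Under the identification (dy ∧ dz, dz ∧ dx, dx ∧ dy) ↔ (e_x, e_y, e_z), the coefficients are exactly the components of curl F. Compute:
  ∂R/∂y - ∂Q/∂z = (-3*x) - (2*z) = -3*x - 2*z
  ∂P/∂z - ∂R/∂x = (0) - (6*x - 3*y) = -6*x + 3*y
  ∂Q/∂x - ∂P/∂y = (-6*x) - (3*x) = -9*x.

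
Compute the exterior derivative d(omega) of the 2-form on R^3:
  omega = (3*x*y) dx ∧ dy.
d(omega) = 0

For a 2-form omega = sum_{i<j} g_{ij} dx_i ∧ dx_j, the exterior derivative is
  d(omega) = sum_{i<j} d(g_{ij}) ∧ dx_i ∧ dx_j = sum_{i<j, k} (∂g_{ij}/∂x_k) dx_k ∧ dx_i ∧ dx_j.
Expand each term, using dx_k ∧ dx_i ∧ dx_j = sgn(permutation) dx_{(a)} ∧ dx_{(b)} ∧ dx_{(c)} with (a < b < c) sorted:

Collecting like 3-forms: d(omega) = 0.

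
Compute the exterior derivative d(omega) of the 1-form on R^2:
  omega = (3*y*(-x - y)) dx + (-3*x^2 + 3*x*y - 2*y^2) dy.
d(omega) = (-3*x + 9*y) dx ∧ dy

For a 1-form omega = sum_i f_i dx_i, the exterior derivative is
  d(omega) = sum_{i < j} (∂f_j/∂x_i - ∂f_i/∂x_j) dx_i ∧ dx_j.
  coefficient of dx ∧ dy: ∂f_2/∂x - ∂f_1/∂y = ∂(-3*x^2 + 3*x*y - 2*y^2)/∂x - ∂(3*y*(-x - y))/∂y = -3*x + 9*y
Assembling: d(omega) = (-3*x + 9*y) dx ∧ dy.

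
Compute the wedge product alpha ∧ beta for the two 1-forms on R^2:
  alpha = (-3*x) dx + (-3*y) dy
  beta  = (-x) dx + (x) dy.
alpha ∧ beta = (-3*x*(x + y)) dx ∧ dy

Distribute the wedge, using dx_i ∧ dx_j = -dx_j ∧ dx_i and dx_i ∧ dx_i = 0. For each pair (i, j) with i < j, the coefficient of dx_i ∧ dx_j in alpha ∧ beta is (alpha_i * beta_j - alpha_j * beta_i). Collecting: alpha ∧ beta = (-3*x*(x + y)) dx ∧ dy.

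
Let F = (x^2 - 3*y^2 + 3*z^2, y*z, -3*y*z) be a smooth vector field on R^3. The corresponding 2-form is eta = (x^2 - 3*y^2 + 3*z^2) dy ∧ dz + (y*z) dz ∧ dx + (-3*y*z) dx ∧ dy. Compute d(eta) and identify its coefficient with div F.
d(eta) = (2*x - 3*y + z) dx ∧ dy ∧ dz; div F = 2*x - 3*y + z

For a 2-form in R^3 of the form above, applying d gives a 3-form with coefficient ∂P/∂x + ∂Q/∂y + ∂R/∂z:
  ∂P/∂x = 2*x
  ∂Q/∂y = z
  ∂R/∂z = -3*y
Sum = 2*x - 3*y + z, which is exactly div F.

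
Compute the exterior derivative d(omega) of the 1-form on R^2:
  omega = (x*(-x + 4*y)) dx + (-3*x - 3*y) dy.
d(omega) = (-4*x - 3) dx ∧ dy

For a 1-form omega = sum_i f_i dx_i, the exterior derivative is
  d(omega) = sum_{i < j} (∂f_j/∂x_i - ∂f_i/∂x_j) dx_i ∧ dx_j.
  coefficient of dx ∧ dy: ∂f_2/∂x - ∂f_1/∂y = ∂(-3*x - 3*y)/∂x - ∂(x*(-x + 4*y))/∂y = -4*x - 3
Assembling: d(omega) = (-4*x - 3) dx ∧ dy.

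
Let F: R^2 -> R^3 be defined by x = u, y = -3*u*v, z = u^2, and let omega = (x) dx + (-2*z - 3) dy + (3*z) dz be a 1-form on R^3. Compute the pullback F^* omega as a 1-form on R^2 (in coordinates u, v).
F^* omega = (6*u^3 + 6*u^2*v + u + 9*v) du + (6*u^3 + 9*u) dv

Using F^*(f dg) = (f ∘ F) d(g ∘ F), substitute each coordinate x_i by F_i(u, v) in f_i, and replace dx_i by d F_i = (∂F_i/∂u) du + (∂F_i/∂v) dv.
  For the x component: f_1(F) = u; d F_1 = (1) du + (0) dv
  For the y component: f_2(F) = -2*u^2 - 3; d F_2 = (-3*v) du + (-3*u) dv
  For the z component: f_3(F) = 3*u^2; d F_3 = (2*u) du + (0) dv
Combining and collecting du, dv coefficients:
  coeff of du: 6*u^3 + 6*u^2*v + u + 9*v
  coeff of dv: 6*u^3 + 9*u
F^* omega = (6*u^3 + 6*u^2*v + u + 9*v) du + (6*u^3 + 9*u) dv.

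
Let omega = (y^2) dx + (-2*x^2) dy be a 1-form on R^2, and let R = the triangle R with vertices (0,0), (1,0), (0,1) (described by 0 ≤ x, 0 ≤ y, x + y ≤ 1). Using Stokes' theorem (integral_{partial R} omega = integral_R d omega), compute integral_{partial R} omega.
integral_(partial R) omega = -1

Stokes: integral_partial_R omega = integral_R d omega with d omega = (∂Q/∂x - ∂P/∂y) dx ∧ dy.
  ∂Q/∂x = -4*x
  ∂P/∂y = 2*y
  integrand = ∂Q/∂x - ∂P/∂y = -4*x - 2*y.
Integrating over R: integral_0^1 integral_0^{1-x} (-4*x - 2*y) dy dx = -1.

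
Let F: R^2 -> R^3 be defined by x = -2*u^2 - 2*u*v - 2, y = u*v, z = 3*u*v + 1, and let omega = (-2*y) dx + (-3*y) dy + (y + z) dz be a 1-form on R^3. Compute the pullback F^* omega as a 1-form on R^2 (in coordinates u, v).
F^* omega = (v*(8*u^2 + 13*u*v + 3)) du + (u*(13*u*v + 3)) dv

Using F^*(f dg) = (f ∘ F) d(g ∘ F), substitute each coordinate x_i by F_i(u, v) in f_i, and replace dx_i by d F_i = (∂F_i/∂u) du + (∂F_i/∂v) dv.
  For the x component: f_1(F) = -2*u*v; d F_1 = (-4*u - 2*v) du + (-2*u) dv
  For the y component: f_2(F) = -3*u*v; d F_2 = (v) du + (u) dv
  For the z component: f_3(F) = 4*u*v + 1; d F_3 = (3*v) du + (3*u) dv
Combining and collecting du, dv coefficients:
  coeff of du: v*(8*u^2 + 13*u*v + 3)
  coeff of dv: u*(13*u*v + 3)
F^* omega = (v*(8*u^2 + 13*u*v + 3)) du + (u*(13*u*v + 3)) dv.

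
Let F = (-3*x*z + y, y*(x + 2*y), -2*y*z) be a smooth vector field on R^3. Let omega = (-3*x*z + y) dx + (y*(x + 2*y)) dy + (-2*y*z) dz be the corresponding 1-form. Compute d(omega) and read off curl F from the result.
d(omega) = (-2*z) dy ∧ dz + (-3*x) dz ∧ dx + (y - 1) dx ∧ dy; curl F = (-2*z, -3*x, y - 1)

d omega = sum_{i<j} (∂f_j/∂x_i - ∂f_i/∂x_j) dx_i ∧ dx_j. Under the identification (dy ∧ dz, dz ∧ dx, dx ∧ dy) ↔ (e_x, e_y, e_z), the coefficients are exactly the components of curl F. Compute:
  ∂R/∂y - ∂Q/∂z = (-2*z) - (0) = -2*z
  ∂P/∂z - ∂R/∂x = (-3*x) - (0) = -3*x
  ∂Q/∂x - ∂P/∂y = (y) - (1) = y - 1.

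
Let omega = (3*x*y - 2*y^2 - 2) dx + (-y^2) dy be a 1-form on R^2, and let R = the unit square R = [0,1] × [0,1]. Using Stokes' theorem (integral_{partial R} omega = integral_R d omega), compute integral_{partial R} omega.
integral_(partial R) omega = 1/2

Stokes: integral_partial_R omega = integral_R d omega with d omega = (∂Q/∂x - ∂P/∂y) dx ∧ dy.
  ∂Q/∂x = 0
  ∂P/∂y = 3*x - 4*y
  integrand = ∂Q/∂x - ∂P/∂y = -3*x + 4*y.
Integrating over R: integral_0^1 integral_0^1 (-3*x + 4*y) dx dy = 1/2.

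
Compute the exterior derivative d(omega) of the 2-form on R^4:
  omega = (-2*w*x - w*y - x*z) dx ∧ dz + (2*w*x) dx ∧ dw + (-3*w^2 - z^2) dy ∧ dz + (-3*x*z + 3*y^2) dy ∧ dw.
d(omega) = (w) dx ∧ dy ∧ dz + (-2*x - y) dx ∧ dz ∧ dw + (-6*w + 3*x) dy ∧ dz ∧ dw + (-3*z) dx ∧ dy ∧ dw

For a 2-form omega = sum_{i<j} g_{ij} dx_i ∧ dx_j, the exterior derivative is
  d(omega) = sum_{i<j} d(g_{ij}) ∧ dx_i ∧ dx_j = sum_{i<j, k} (∂g_{ij}/∂x_k) dx_k ∧ dx_i ∧ dx_j.
Expand each term, using dx_k ∧ dx_i ∧ dx_j = sgn(permutation) dx_{(a)} ∧ dx_{(b)} ∧ dx_{(c)} with (a < b < c) sorted:
  d(-2*w*x - w*y - x*z) includes (∂/∂y)(-2*w*x - w*y - x*z) dy = (-w) dy, which multiplied by dx ∧ dz gives (w) dx ∧ dy ∧ dz
  d(-2*w*x - w*y - x*z) includes (∂/∂w)(-2*w*x - w*y - x*z) dw = (-2*x - y) dw, which multiplied by dx ∧ dz gives (-2*x - y) dx ∧ dz ∧ dw
  d(-3*w^2 - z^2) includes (∂/∂w)(-3*w^2 - z^2) dw = (-6*w) dw, which multiplied by dy ∧ dz gives (-6*w) dy ∧ dz ∧ dw
  d(-3*x*z + 3*y^2) includes (∂/∂x)(-3*x*z + 3*y^2) dx = (-3*z) dx, which multiplied by dy ∧ dw gives (-3*z) dx ∧ dy ∧ dw
  d(-3*x*z + 3*y^2) includes (∂/∂z)(-3*x*z + 3*y^2) dz = (-3*x) dz, which multiplied by dy ∧ dw gives (3*x) dy ∧ dz ∧ dw
Collecting like 3-forms: d(omega) = (w) dx ∧ dy ∧ dz + (-2*x - y) dx ∧ dz ∧ dw + (-6*w + 3*x) dy ∧ dz ∧ dw + (-3*z) dx ∧ dy ∧ dw.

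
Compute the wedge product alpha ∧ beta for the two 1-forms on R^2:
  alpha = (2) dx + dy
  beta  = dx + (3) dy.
alpha ∧ beta = (5) dx ∧ dy

Distribute the wedge, using dx_i ∧ dx_j = -dx_j ∧ dx_i and dx_i ∧ dx_i = 0. For each pair (i, j) with i < j, the coefficient of dx_i ∧ dx_j in alpha ∧ beta is (alpha_i * beta_j - alpha_j * beta_i). Collecting: alpha ∧ beta = (5) dx ∧ dy.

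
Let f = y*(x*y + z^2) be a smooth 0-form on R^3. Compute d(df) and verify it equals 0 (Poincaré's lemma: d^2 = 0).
d(df) = 0

Step 1: df = sum_i (∂f/∂x_i) dx_i = (y^2) dx + (2*x*y + z^2) dy + (2*y*z) dz.
Step 2: Apply d again. Using the 1-form formula, the coefficient of dx ∧ dy in d(df) is ∂^2 f/∂x ∂y - ∂^2 f/∂y ∂x = (2*y) - (2*y) = 0 (equality of mixed partials for smooth f).
Similarly for dx ∧ dz and dy ∧ dz — all coefficients vanish. So d(df) = 0.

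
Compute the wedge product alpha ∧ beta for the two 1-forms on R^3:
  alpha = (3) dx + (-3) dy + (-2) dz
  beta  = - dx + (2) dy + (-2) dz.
alpha ∧ beta = (3) dx ∧ dy + (-8) dx ∧ dz + (10) dy ∧ dz

Distribute the wedge, using dx_i ∧ dx_j = -dx_j ∧ dx_i and dx_i ∧ dx_i = 0. For each pair (i, j) with i < j, the coefficient of dx_i ∧ dx_j in alpha ∧ beta is (alpha_i * beta_j - alpha_j * beta_i). Collecting: alpha ∧ beta = (3) dx ∧ dy + (-8) dx ∧ dz + (10) dy ∧ dz.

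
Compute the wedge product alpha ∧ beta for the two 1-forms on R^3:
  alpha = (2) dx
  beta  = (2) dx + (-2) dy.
alpha ∧ beta = (-4) dx ∧ dy

Distribute the wedge, using dx_i ∧ dx_j = -dx_j ∧ dx_i and dx_i ∧ dx_i = 0. For each pair (i, j) with i < j, the coefficient of dx_i ∧ dx_j in alpha ∧ beta is (alpha_i * beta_j - alpha_j * beta_i). Collecting: alpha ∧ beta = (-4) dx ∧ dy.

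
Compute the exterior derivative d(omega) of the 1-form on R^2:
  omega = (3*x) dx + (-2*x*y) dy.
d(omega) = (-2*y) dx ∧ dy

For a 1-form omega = sum_i f_i dx_i, the exterior derivative is
  d(omega) = sum_{i < j} (∂f_j/∂x_i - ∂f_i/∂x_j) dx_i ∧ dx_j.
  coefficient of dx ∧ dy: ∂f_2/∂x - ∂f_1/∂y = ∂(-2*x*y)/∂x - ∂(3*x)/∂y = -2*y
Assembling: d(omega) = (-2*y) dx ∧ dy.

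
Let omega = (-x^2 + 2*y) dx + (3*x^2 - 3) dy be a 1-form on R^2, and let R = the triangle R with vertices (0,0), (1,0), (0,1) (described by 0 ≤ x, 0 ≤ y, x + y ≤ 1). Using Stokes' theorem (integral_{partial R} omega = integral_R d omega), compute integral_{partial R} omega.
integral_(partial R) omega = 0

Stokes: integral_partial_R omega = integral_R d omega with d omega = (∂Q/∂x - ∂P/∂y) dx ∧ dy.
  ∂Q/∂x = 6*x
  ∂P/∂y = 2
  integrand = ∂Q/∂x - ∂P/∂y = 6*x - 2.
Integrating over R: integral_0^1 integral_0^{1-x} (6*x - 2) dy dx = 0.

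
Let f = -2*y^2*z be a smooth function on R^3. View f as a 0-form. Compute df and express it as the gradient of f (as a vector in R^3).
df = (0) dx + (-4*y*z) dy + (-2*y^2) dz; grad f = (0, -4*y*z, -2*y^2)

For a 0-form f, d f = (∂f/∂x) dx + (∂f/∂y) dy + (∂f/∂z) dz. The components of the vector representation are exactly the entries of grad f in Cartesian coordinates:
  ∂f/∂x = 0
  ∂f/∂y = -4*y*z
  ∂f/∂z = -2*y^2.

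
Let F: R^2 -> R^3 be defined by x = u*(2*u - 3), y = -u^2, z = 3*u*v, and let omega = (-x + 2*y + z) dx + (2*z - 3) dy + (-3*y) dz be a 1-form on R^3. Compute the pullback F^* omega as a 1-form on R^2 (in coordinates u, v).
F^* omega = (u*(-16*u^2 + 9*u*v + 24*u - 9*v - 3)) du + (9*u^3) dv

Using F^*(f dg) = (f ∘ F) d(g ∘ F), substitute each coordinate x_i by F_i(u, v) in f_i, and replace dx_i by d F_i = (∂F_i/∂u) du + (∂F_i/∂v) dv.
  For the x component: f_1(F) = u*(-4*u + 3*v + 3); d F_1 = (4*u - 3) du + (0) dv
  For the y component: f_2(F) = 6*u*v - 3; d F_2 = (-2*u) du + (0) dv
  For the z component: f_3(F) = 3*u^2; d F_3 = (3*v) du + (3*u) dv
Combining and collecting du, dv coefficients:
  coeff of du: u*(-16*u^2 + 9*u*v + 24*u - 9*v - 3)
  coeff of dv: 9*u^3
F^* omega = (u*(-16*u^2 + 9*u*v + 24*u - 9*v - 3)) du + (9*u^3) dv.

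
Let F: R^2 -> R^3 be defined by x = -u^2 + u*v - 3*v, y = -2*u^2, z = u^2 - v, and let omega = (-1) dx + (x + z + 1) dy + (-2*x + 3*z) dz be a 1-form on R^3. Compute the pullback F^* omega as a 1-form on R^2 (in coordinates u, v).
F^* omega = (10*u^3 - 8*u^2*v + 22*u*v - 2*u - v) du + (-5*u^2 + 2*u*v - u - 3*v + 3) dv

Using F^*(f dg) = (f ∘ F) d(g ∘ F), substitute each coordinate x_i by F_i(u, v) in f_i, and replace dx_i by d F_i = (∂F_i/∂u) du + (∂F_i/∂v) dv.
  For the x component: f_1(F) = -1; d F_1 = (-2*u + v) du + (u - 3) dv
  For the y component: f_2(F) = u*v - 4*v + 1; d F_2 = (-4*u) du + (0) dv
  For the z component: f_3(F) = 5*u^2 - 2*u*v + 3*v; d F_3 = (2*u) du + (-1) dv
Combining and collecting du, dv coefficients:
  coeff of du: 10*u^3 - 8*u^2*v + 22*u*v - 2*u - v
  coeff of dv: -5*u^2 + 2*u*v - u - 3*v + 3
F^* omega = (10*u^3 - 8*u^2*v + 22*u*v - 2*u - v) du + (-5*u^2 + 2*u*v - u - 3*v + 3) dv.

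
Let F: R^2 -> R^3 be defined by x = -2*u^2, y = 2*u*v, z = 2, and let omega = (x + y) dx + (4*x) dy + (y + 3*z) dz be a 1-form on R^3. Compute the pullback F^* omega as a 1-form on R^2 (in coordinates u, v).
F^* omega = (8*u^2*(u - 3*v)) du + (-16*u^3) dv

Using F^*(f dg) = (f ∘ F) d(g ∘ F), substitute each coordinate x_i by F_i(u, v) in f_i, and replace dx_i by d F_i = (∂F_i/∂u) du + (∂F_i/∂v) dv.
  For the x component: f_1(F) = 2*u*(-u + v); d F_1 = (-4*u) du + (0) dv
  For the y component: f_2(F) = -8*u^2; d F_2 = (2*v) du + (2*u) dv
  For the z component: f_3(F) = 2*u*v + 6; d F_3 = (0) du + (0) dv
Combining and collecting du, dv coefficients:
  coeff of du: 8*u^2*(u - 3*v)
  coeff of dv: -16*u^3
F^* omega = (8*u^2*(u - 3*v)) du + (-16*u^3) dv.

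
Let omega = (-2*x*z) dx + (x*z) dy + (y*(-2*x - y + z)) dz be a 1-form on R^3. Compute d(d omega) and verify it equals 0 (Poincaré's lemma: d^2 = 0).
d(d omega) = 0

Step 1: d omega = sum_{i<j} (∂f_j/∂x_i - ∂f_i/∂x_j) dx_i ∧ dx_j:
  coeff of dx ∧ dy: z
  coeff of dx ∧ dz: 2*x - 2*y
  coeff of dy ∧ dz: -3*x - 2*y + z
Step 2: Apply d again to each 2-form coefficient. The only possible 3-form in R^3 is dx ∧ dy ∧ dz, with coefficient
  ∂(coeff of dy∧dz)/∂x - ∂(coeff of dx∧dz)/∂y + ∂(coeff of dx∧dy)/∂z
  = ∂/∂x (-3*x - 2*y + z) - ∂/∂y (2*x - 2*y) + ∂/∂z (z).
Each of these terms simplifies to sums of mixed partials that cancel in pairs. The result is 0 (by equality of mixed partials for smooth functions — Schwarz / Clairaut).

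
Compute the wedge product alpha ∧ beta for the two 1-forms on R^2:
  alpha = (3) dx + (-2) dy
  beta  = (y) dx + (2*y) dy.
alpha ∧ beta = (8*y) dx ∧ dy

Distribute the wedge, using dx_i ∧ dx_j = -dx_j ∧ dx_i and dx_i ∧ dx_i = 0. For each pair (i, j) with i < j, the coefficient of dx_i ∧ dx_j in alpha ∧ beta is (alpha_i * beta_j - alpha_j * beta_i). Collecting: alpha ∧ beta = (8*y) dx ∧ dy.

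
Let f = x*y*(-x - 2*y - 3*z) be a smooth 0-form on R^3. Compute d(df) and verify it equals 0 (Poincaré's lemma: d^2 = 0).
d(df) = 0

Step 1: df = sum_i (∂f/∂x_i) dx_i = (y*(-2*x - 2*y - 3*z)) dx + (x*(-x - 4*y - 3*z)) dy + (-3*x*y) dz.
Step 2: Apply d again. Using the 1-form formula, the coefficient of dx ∧ dy in d(df) is ∂^2 f/∂x ∂y - ∂^2 f/∂y ∂x = (-2*x - 4*y - 3*z) - (-2*x - 4*y - 3*z) = 0 (equality of mixed partials for smooth f).
Similarly for dx ∧ dz and dy ∧ dz — all coefficients vanish. So d(df) = 0.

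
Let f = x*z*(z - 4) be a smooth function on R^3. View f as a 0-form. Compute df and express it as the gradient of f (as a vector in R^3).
df = (z*(z - 4)) dx + (0) dy + (2*x*(z - 2)) dz; grad f = (z*(z - 4), 0, 2*x*(z - 2))

For a 0-form f, d f = (∂f/∂x) dx + (∂f/∂y) dy + (∂f/∂z) dz. The components of the vector representation are exactly the entries of grad f in Cartesian coordinates:
  ∂f/∂x = z*(z - 4)
  ∂f/∂y = 0
  ∂f/∂z = 2*x*(z - 2).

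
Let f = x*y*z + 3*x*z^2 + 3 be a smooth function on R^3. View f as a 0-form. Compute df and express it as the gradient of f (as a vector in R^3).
df = (z*(y + 3*z)) dx + (x*z) dy + (x*(y + 6*z)) dz; grad f = (z*(y + 3*z), x*z, x*(y + 6*z))

For a 0-form f, d f = (∂f/∂x) dx + (∂f/∂y) dy + (∂f/∂z) dz. The components of the vector representation are exactly the entries of grad f in Cartesian coordinates:
  ∂f/∂x = z*(y + 3*z)
  ∂f/∂y = x*z
  ∂f/∂z = x*(y + 6*z).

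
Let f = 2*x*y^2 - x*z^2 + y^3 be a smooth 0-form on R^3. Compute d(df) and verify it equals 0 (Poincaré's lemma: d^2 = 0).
d(df) = 0

Step 1: df = sum_i (∂f/∂x_i) dx_i = (2*y^2 - z^2) dx + (y*(4*x + 3*y)) dy + (-2*x*z) dz.
Step 2: Apply d again. Using the 1-form formula, the coefficient of dx ∧ dy in d(df) is ∂^2 f/∂x ∂y - ∂^2 f/∂y ∂x = (4*y) - (4*y) = 0 (equality of mixed partials for smooth f).
Similarly for dx ∧ dz and dy ∧ dz — all coefficients vanish. So d(df) = 0.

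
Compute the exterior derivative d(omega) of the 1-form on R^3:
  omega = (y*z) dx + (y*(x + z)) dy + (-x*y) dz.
d(omega) = (y - z) dx ∧ dy + (-2*y) dx ∧ dz + (-x - y) dy ∧ dz

For a 1-form omega = sum_i f_i dx_i, the exterior derivative is
  d(omega) = sum_{i < j} (∂f_j/∂x_i - ∂f_i/∂x_j) dx_i ∧ dx_j.
  coefficient of dx ∧ dy: ∂f_2/∂x - ∂f_1/∂y = ∂(y*(x + z))/∂x - ∂(y*z)/∂y = y - z
  coefficient of dx ∧ dz: ∂f_3/∂x - ∂f_1/∂z = ∂(-x*y)/∂x - ∂(y*z)/∂z = -2*y
  coefficient of dy ∧ dz: ∂f_3/∂y - ∂f_2/∂z = ∂(-x*y)/∂y - ∂(y*(x + z))/∂z = -x - y
Assembling: d(omega) = (y - z) dx ∧ dy + (-2*y) dx ∧ dz + (-x - y) dy ∧ dz.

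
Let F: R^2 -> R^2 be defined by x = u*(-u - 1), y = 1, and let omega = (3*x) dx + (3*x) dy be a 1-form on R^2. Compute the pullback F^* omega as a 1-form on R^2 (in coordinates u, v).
F^* omega = (3*u*(2*u^2 + 3*u + 1)) du

Using F^*(f dg) = (f ∘ F) d(g ∘ F), substitute each coordinate x_i by F_i(u, v) in f_i, and replace dx_i by d F_i = (∂F_i/∂u) du + (∂F_i/∂v) dv.
  For the x component: f_1(F) = 3*u*(-u - 1); d F_1 = (-2*u - 1) du + (0) dv
  For the y component: f_2(F) = 3*u*(-u - 1); d F_2 = (0) du + (0) dv
Combining and collecting du, dv coefficients:
  coeff of du: 3*u*(2*u^2 + 3*u + 1)
  coeff of dv: 0
F^* omega = (3*u*(2*u^2 + 3*u + 1)) du.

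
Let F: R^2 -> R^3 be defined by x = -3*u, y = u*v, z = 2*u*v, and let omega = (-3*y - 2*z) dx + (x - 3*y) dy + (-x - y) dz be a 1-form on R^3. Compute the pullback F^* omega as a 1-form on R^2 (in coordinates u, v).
F^* omega = (u*v*(24 - 5*v)) du + (u^2*(3 - 5*v)) dv

Using F^*(f dg) = (f ∘ F) d(g ∘ F), substitute each coordinate x_i by F_i(u, v) in f_i, and replace dx_i by d F_i = (∂F_i/∂u) du + (∂F_i/∂v) dv.
  For the x component: f_1(F) = -7*u*v; d F_1 = (-3) du + (0) dv
  For the y component: f_2(F) = 3*u*(-v - 1); d F_2 = (v) du + (u) dv
  For the z component: f_3(F) = u*(3 - v); d F_3 = (2*v) du + (2*u) dv
Combining and collecting du, dv coefficients:
  coeff of du: u*v*(24 - 5*v)
  coeff of dv: u^2*(3 - 5*v)
F^* omega = (u*v*(24 - 5*v)) du + (u^2*(3 - 5*v)) dv.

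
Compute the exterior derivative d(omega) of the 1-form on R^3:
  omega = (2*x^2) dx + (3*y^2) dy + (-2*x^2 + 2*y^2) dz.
d(omega) = (-4*x) dx ∧ dz + (4*y) dy ∧ dz

For a 1-form omega = sum_i f_i dx_i, the exterior derivative is
  d(omega) = sum_{i < j} (∂f_j/∂x_i - ∂f_i/∂x_j) dx_i ∧ dx_j.
  coefficient of dx ∧ dz: ∂f_3/∂x - ∂f_1/∂z = ∂(-2*x^2 + 2*y^2)/∂x - ∂(2*x^2)/∂z = -4*x
  coefficient of dy ∧ dz: ∂f_3/∂y - ∂f_2/∂z = ∂(-2*x^2 + 2*y^2)/∂y - ∂(3*y^2)/∂z = 4*y
Assembling: d(omega) = (-4*x) dx ∧ dz + (4*y) dy ∧ dz.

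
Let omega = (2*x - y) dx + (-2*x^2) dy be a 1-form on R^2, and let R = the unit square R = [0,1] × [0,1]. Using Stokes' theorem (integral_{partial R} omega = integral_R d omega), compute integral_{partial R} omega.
integral_(partial R) omega = -1

Stokes: integral_partial_R omega = integral_R d omega with d omega = (∂Q/∂x - ∂P/∂y) dx ∧ dy.
  ∂Q/∂x = -4*x
  ∂P/∂y = -1
  integrand = ∂Q/∂x - ∂P/∂y = 1 - 4*x.
Integrating over R: integral_0^1 integral_0^1 (1 - 4*x) dx dy = -1.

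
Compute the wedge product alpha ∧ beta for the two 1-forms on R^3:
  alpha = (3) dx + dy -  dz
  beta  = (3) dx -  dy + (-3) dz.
alpha ∧ beta = (-6) dx ∧ dy + (-6) dx ∧ dz + (-4) dy ∧ dz

Distribute the wedge, using dx_i ∧ dx_j = -dx_j ∧ dx_i and dx_i ∧ dx_i = 0. For each pair (i, j) with i < j, the coefficient of dx_i ∧ dx_j in alpha ∧ beta is (alpha_i * beta_j - alpha_j * beta_i). Collecting: alpha ∧ beta = (-6) dx ∧ dy + (-6) dx ∧ dz + (-4) dy ∧ dz.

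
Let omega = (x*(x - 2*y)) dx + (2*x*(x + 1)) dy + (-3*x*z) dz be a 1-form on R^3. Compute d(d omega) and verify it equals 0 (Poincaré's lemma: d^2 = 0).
d(d omega) = 0

Step 1: d omega = sum_{i<j} (∂f_j/∂x_i - ∂f_i/∂x_j) dx_i ∧ dx_j:
  coeff of dx ∧ dy: 6*x + 2
  coeff of dx ∧ dz: -3*z
  coeff of dy ∧ dz: 0
Step 2: Apply d again to each 2-form coefficient. The only possible 3-form in R^3 is dx ∧ dy ∧ dz, with coefficient
  ∂(coeff of dy∧dz)/∂x - ∂(coeff of dx∧dz)/∂y + ∂(coeff of dx∧dy)/∂z
  = ∂/∂x (0) - ∂/∂y (-3*z) + ∂/∂z (6*x + 2).
Each of these terms simplifies to sums of mixed partials that cancel in pairs. The result is 0 (by equality of mixed partials for smooth functions — Schwarz / Clairaut).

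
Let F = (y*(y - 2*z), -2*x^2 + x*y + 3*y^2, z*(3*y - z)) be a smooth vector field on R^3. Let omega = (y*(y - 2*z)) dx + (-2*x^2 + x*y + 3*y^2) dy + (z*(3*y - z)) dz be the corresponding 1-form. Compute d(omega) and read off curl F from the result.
d(omega) = (3*z) dy ∧ dz + (-2*y) dz ∧ dx + (-4*x - y + 2*z) dx ∧ dy; curl F = (3*z, -2*y, -4*x - y + 2*z)

d omega = sum_{i<j} (∂f_j/∂x_i - ∂f_i/∂x_j) dx_i ∧ dx_j. Under the identification (dy ∧ dz, dz ∧ dx, dx ∧ dy) ↔ (e_x, e_y, e_z), the coefficients are exactly the components of curl F. Compute:
  ∂R/∂y - ∂Q/∂z = (3*z) - (0) = 3*z
  ∂P/∂z - ∂R/∂x = (-2*y) - (0) = -2*y
  ∂Q/∂x - ∂P/∂y = (-4*x + y) - (2*y - 2*z) = -4*x - y + 2*z.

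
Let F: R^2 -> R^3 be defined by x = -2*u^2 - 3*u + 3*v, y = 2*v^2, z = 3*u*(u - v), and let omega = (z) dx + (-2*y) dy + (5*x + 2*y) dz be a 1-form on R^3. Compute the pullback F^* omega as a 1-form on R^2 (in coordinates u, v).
F^* omega = (-72*u^3 + 42*u^2*v - 99*u^2 + 24*u*v^2 + 144*u*v - 12*v^3 - 45*v^2) du + (30*u^3 + 54*u^2 - 12*u*v^2 - 54*u*v - 16*v^3) dv

Using F^*(f dg) = (f ∘ F) d(g ∘ F), substitute each coordinate x_i by F_i(u, v) in f_i, and replace dx_i by d F_i = (∂F_i/∂u) du + (∂F_i/∂v) dv.
  For the x component: f_1(F) = 3*u*(u - v); d F_1 = (-4*u - 3) du + (3) dv
  For the y component: f_2(F) = -4*v^2; d F_2 = (0) du + (4*v) dv
  For the z component: f_3(F) = -10*u^2 - 15*u + 4*v^2 + 15*v; d F_3 = (6*u - 3*v) du + (-3*u) dv
Combining and collecting du, dv coefficients:
  coeff of du: -72*u^3 + 42*u^2*v - 99*u^2 + 24*u*v^2 + 144*u*v - 12*v^3 - 45*v^2
  coeff of dv: 30*u^3 + 54*u^2 - 12*u*v^2 - 54*u*v - 16*v^3
F^* omega = (-72*u^3 + 42*u^2*v - 99*u^2 + 24*u*v^2 + 144*u*v - 12*v^3 - 45*v^2) du + (30*u^3 + 54*u^2 - 12*u*v^2 - 54*u*v - 16*v^3) dv.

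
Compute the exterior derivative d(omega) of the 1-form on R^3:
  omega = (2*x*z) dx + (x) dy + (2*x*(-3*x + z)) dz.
d(omega) = (1) dx ∧ dy + (-14*x + 2*z) dx ∧ dz

For a 1-form omega = sum_i f_i dx_i, the exterior derivative is
  d(omega) = sum_{i < j} (∂f_j/∂x_i - ∂f_i/∂x_j) dx_i ∧ dx_j.
  coefficient of dx ∧ dy: ∂f_2/∂x - ∂f_1/∂y = ∂(x)/∂x - ∂(2*x*z)/∂y = 1
  coefficient of dx ∧ dz: ∂f_3/∂x - ∂f_1/∂z = ∂(2*x*(-3*x + z))/∂x - ∂(2*x*z)/∂z = -14*x + 2*z
Assembling: d(omega) = (1) dx ∧ dy + (-14*x + 2*z) dx ∧ dz.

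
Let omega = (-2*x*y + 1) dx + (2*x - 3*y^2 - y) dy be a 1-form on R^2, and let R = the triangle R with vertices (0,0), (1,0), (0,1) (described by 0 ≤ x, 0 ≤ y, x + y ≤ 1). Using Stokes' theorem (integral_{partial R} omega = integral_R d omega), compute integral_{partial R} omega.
integral_(partial R) omega = 4/3

Stokes: integral_partial_R omega = integral_R d omega with d omega = (∂Q/∂x - ∂P/∂y) dx ∧ dy.
  ∂Q/∂x = 2
  ∂P/∂y = -2*x
  integrand = ∂Q/∂x - ∂P/∂y = 2*x + 2.
Integrating over R: integral_0^1 integral_0^{1-x} (2*x + 2) dy dx = 4/3.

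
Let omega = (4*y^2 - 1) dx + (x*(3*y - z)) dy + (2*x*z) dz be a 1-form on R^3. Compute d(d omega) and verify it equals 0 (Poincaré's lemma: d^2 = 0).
d(d omega) = 0

Step 1: d omega = sum_{i<j} (∂f_j/∂x_i - ∂f_i/∂x_j) dx_i ∧ dx_j:
  coeff of dx ∧ dy: -5*y - z
  coeff of dx ∧ dz: 2*z
  coeff of dy ∧ dz: x
Step 2: Apply d again to each 2-form coefficient. The only possible 3-form in R^3 is dx ∧ dy ∧ dz, with coefficient
  ∂(coeff of dy∧dz)/∂x - ∂(coeff of dx∧dz)/∂y + ∂(coeff of dx∧dy)/∂z
  = ∂/∂x (x) - ∂/∂y (2*z) + ∂/∂z (-5*y - z).
Each of these terms simplifies to sums of mixed partials that cancel in pairs. The result is 0 (by equality of mixed partials for smooth functions — Schwarz / Clairaut).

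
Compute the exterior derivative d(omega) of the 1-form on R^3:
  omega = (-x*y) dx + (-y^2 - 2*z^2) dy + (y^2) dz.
d(omega) = (x) dx ∧ dy + (2*y + 4*z) dy ∧ dz

For a 1-form omega = sum_i f_i dx_i, the exterior derivative is
  d(omega) = sum_{i < j} (∂f_j/∂x_i - ∂f_i/∂x_j) dx_i ∧ dx_j.
  coefficient of dx ∧ dy: ∂f_2/∂x - ∂f_1/∂y = ∂(-y^2 - 2*z^2)/∂x - ∂(-x*y)/∂y = x
  coefficient of dy ∧ dz: ∂f_3/∂y - ∂f_2/∂z = ∂(y^2)/∂y - ∂(-y^2 - 2*z^2)/∂z = 2*y + 4*z
Assembling: d(omega) = (x) dx ∧ dy + (2*y + 4*z) dy ∧ dz.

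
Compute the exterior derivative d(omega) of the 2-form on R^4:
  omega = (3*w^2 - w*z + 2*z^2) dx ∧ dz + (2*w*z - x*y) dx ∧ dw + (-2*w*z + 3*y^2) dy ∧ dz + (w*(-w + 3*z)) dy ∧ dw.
d(omega) = (4*w - z) dx ∧ dz ∧ dw + (x) dx ∧ dy ∧ dw + (-3*w - 2*z) dy ∧ dz ∧ dw

For a 2-form omega = sum_{i<j} g_{ij} dx_i ∧ dx_j, the exterior derivative is
  d(omega) = sum_{i<j} d(g_{ij}) ∧ dx_i ∧ dx_j = sum_{i<j, k} (∂g_{ij}/∂x_k) dx_k ∧ dx_i ∧ dx_j.
Expand each term, using dx_k ∧ dx_i ∧ dx_j = sgn(permutation) dx_{(a)} ∧ dx_{(b)} ∧ dx_{(c)} with (a < b < c) sorted:
  d(3*w^2 - w*z + 2*z^2) includes (∂/∂w)(3*w^2 - w*z + 2*z^2) dw = (6*w - z) dw, which multiplied by dx ∧ dz gives (6*w - z) dx ∧ dz ∧ dw
  d(2*w*z - x*y) includes (∂/∂y)(2*w*z - x*y) dy = (-x) dy, which multiplied by dx ∧ dw gives (x) dx ∧ dy ∧ dw
  d(2*w*z - x*y) includes (∂/∂z)(2*w*z - x*y) dz = (2*w) dz, which multiplied by dx ∧ dw gives (-2*w) dx ∧ dz ∧ dw
  d(-2*w*z + 3*y^2) includes (∂/∂w)(-2*w*z + 3*y^2) dw = (-2*z) dw, which multiplied by dy ∧ dz gives (-2*z) dy ∧ dz ∧ dw
  d(w*(-w + 3*z)) includes (∂/∂z)(w*(-w + 3*z)) dz = (3*w) dz, which multiplied by dy ∧ dw gives (-3*w) dy ∧ dz ∧ dw
Collecting like 3-forms: d(omega) = (4*w - z) dx ∧ dz ∧ dw + (x) dx ∧ dy ∧ dw + (-3*w - 2*z) dy ∧ dz ∧ dw.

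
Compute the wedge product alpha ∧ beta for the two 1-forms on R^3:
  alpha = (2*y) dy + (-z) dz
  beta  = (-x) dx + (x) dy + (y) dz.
alpha ∧ beta = (2*x*y) dx ∧ dy + (x*z + 2*y^2) dy ∧ dz + (-x*z) dx ∧ dz

Distribute the wedge, using dx_i ∧ dx_j = -dx_j ∧ dx_i and dx_i ∧ dx_i = 0. For each pair (i, j) with i < j, the coefficient of dx_i ∧ dx_j in alpha ∧ beta is (alpha_i * beta_j - alpha_j * beta_i). Collecting: alpha ∧ beta = (2*x*y) dx ∧ dy + (x*z + 2*y^2) dy ∧ dz + (-x*z) dx ∧ dz.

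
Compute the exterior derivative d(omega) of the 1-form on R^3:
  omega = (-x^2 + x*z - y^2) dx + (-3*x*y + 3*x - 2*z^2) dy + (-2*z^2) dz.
d(omega) = (3 - y) dx ∧ dy + (-x) dx ∧ dz + (4*z) dy ∧ dz

For a 1-form omega = sum_i f_i dx_i, the exterior derivative is
  d(omega) = sum_{i < j} (∂f_j/∂x_i - ∂f_i/∂x_j) dx_i ∧ dx_j.
  coefficient of dx ∧ dy: ∂f_2/∂x - ∂f_1/∂y = ∂(-3*x*y + 3*x - 2*z^2)/∂x - ∂(-x^2 + x*z - y^2)/∂y = 3 - y
  coefficient of dx ∧ dz: ∂f_3/∂x - ∂f_1/∂z = ∂(-2*z^2)/∂x - ∂(-x^2 + x*z - y^2)/∂z = -x
  coefficient of dy ∧ dz: ∂f_3/∂y - ∂f_2/∂z = ∂(-2*z^2)/∂y - ∂(-3*x*y + 3*x - 2*z^2)/∂z = 4*z
Assembling: d(omega) = (3 - y) dx ∧ dy + (-x) dx ∧ dz + (4*z) dy ∧ dz.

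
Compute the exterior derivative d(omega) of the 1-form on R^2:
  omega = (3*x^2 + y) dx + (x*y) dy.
d(omega) = (y - 1) dx ∧ dy

For a 1-form omega = sum_i f_i dx_i, the exterior derivative is
  d(omega) = sum_{i < j} (∂f_j/∂x_i - ∂f_i/∂x_j) dx_i ∧ dx_j.
  coefficient of dx ∧ dy: ∂f_2/∂x - ∂f_1/∂y = ∂(x*y)/∂x - ∂(3*x^2 + y)/∂y = y - 1
Assembling: d(omega) = (y - 1) dx ∧ dy.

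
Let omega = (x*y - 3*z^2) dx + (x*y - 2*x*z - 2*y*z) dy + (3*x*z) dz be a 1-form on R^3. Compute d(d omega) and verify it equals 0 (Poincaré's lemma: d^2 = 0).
d(d omega) = 0

Step 1: d omega = sum_{i<j} (∂f_j/∂x_i - ∂f_i/∂x_j) dx_i ∧ dx_j:
  coeff of dx ∧ dy: -x + y - 2*z
  coeff of dx ∧ dz: 9*z
  coeff of dy ∧ dz: 2*x + 2*y
Step 2: Apply d again to each 2-form coefficient. The only possible 3-form in R^3 is dx ∧ dy ∧ dz, with coefficient
  ∂(coeff of dy∧dz)/∂x - ∂(coeff of dx∧dz)/∂y + ∂(coeff of dx∧dy)/∂z
  = ∂/∂x (2*x + 2*y) - ∂/∂y (9*z) + ∂/∂z (-x + y - 2*z).
Each of these terms simplifies to sums of mixed partials that cancel in pairs. The result is 0 (by equality of mixed partials for smooth functions — Schwarz / Clairaut).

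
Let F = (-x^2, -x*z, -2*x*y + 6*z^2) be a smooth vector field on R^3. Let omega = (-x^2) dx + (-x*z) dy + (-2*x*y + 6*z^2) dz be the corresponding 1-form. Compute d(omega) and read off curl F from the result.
d(omega) = (-x) dy ∧ dz + (2*y) dz ∧ dx + (-z) dx ∧ dy; curl F = (-x, 2*y, -z)

d omega = sum_{i<j} (∂f_j/∂x_i - ∂f_i/∂x_j) dx_i ∧ dx_j. Under the identification (dy ∧ dz, dz ∧ dx, dx ∧ dy) ↔ (e_x, e_y, e_z), the coefficients are exactly the components of curl F. Compute:
  ∂R/∂y - ∂Q/∂z = (-2*x) - (-x) = -x
  ∂P/∂z - ∂R/∂x = (0) - (-2*y) = 2*y
  ∂Q/∂x - ∂P/∂y = (-z) - (0) = -z.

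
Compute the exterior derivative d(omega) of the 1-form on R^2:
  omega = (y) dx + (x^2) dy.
d(omega) = (2*x - 1) dx ∧ dy

For a 1-form omega = sum_i f_i dx_i, the exterior derivative is
  d(omega) = sum_{i < j} (∂f_j/∂x_i - ∂f_i/∂x_j) dx_i ∧ dx_j.
  coefficient of dx ∧ dy: ∂f_2/∂x - ∂f_1/∂y = ∂(x^2)/∂x - ∂(y)/∂y = 2*x - 1
Assembling: d(omega) = (2*x - 1) dx ∧ dy.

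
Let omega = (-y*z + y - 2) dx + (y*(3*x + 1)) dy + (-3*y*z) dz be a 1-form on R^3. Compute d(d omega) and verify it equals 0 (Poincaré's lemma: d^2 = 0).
d(d omega) = 0

Step 1: d omega = sum_{i<j} (∂f_j/∂x_i - ∂f_i/∂x_j) dx_i ∧ dx_j:
  coeff of dx ∧ dy: 3*y + z - 1
  coeff of dx ∧ dz: y
  coeff of dy ∧ dz: -3*z
Step 2: Apply d again to each 2-form coefficient. The only possible 3-form in R^3 is dx ∧ dy ∧ dz, with coefficient
  ∂(coeff of dy∧dz)/∂x - ∂(coeff of dx∧dz)/∂y + ∂(coeff of dx∧dy)/∂z
  = ∂/∂x (-3*z) - ∂/∂y (y) + ∂/∂z (3*y + z - 1).
Each of these terms simplifies to sums of mixed partials that cancel in pairs. The result is 0 (by equality of mixed partials for smooth functions — Schwarz / Clairaut).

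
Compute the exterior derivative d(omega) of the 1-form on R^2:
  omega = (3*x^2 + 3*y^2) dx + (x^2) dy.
d(omega) = (2*x - 6*y) dx ∧ dy

For a 1-form omega = sum_i f_i dx_i, the exterior derivative is
  d(omega) = sum_{i < j} (∂f_j/∂x_i - ∂f_i/∂x_j) dx_i ∧ dx_j.
  coefficient of dx ∧ dy: ∂f_2/∂x - ∂f_1/∂y = ∂(x^2)/∂x - ∂(3*x^2 + 3*y^2)/∂y = 2*x - 6*y
Assembling: d(omega) = (2*x - 6*y) dx ∧ dy.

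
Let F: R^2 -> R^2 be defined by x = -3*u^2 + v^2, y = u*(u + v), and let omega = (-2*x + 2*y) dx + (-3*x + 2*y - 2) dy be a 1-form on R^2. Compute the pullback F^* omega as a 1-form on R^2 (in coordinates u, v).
F^* omega = (-26*u^3 + 3*u^2*v + 8*u*v^2 - 4*u - 3*v^3 - 2*v) du + (11*u^3 + 18*u^2*v + u*v^2 - 2*u - 4*v^3) dv

Using F^*(f dg) = (f ∘ F) d(g ∘ F), substitute each coordinate x_i by F_i(u, v) in f_i, and replace dx_i by d F_i = (∂F_i/∂u) du + (∂F_i/∂v) dv.
  For the x component: f_1(F) = 8*u^2 + 2*u*v - 2*v^2; d F_1 = (-6*u) du + (2*v) dv
  For the y component: f_2(F) = 11*u^2 + 2*u*v - 3*v^2 - 2; d F_2 = (2*u + v) du + (u) dv
Combining and collecting du, dv coefficients:
  coeff of du: -26*u^3 + 3*u^2*v + 8*u*v^2 - 4*u - 3*v^3 - 2*v
  coeff of dv: 11*u^3 + 18*u^2*v + u*v^2 - 2*u - 4*v^3
F^* omega = (-26*u^3 + 3*u^2*v + 8*u*v^2 - 4*u - 3*v^3 - 2*v) du + (11*u^3 + 18*u^2*v + u*v^2 - 2*u - 4*v^3) dv.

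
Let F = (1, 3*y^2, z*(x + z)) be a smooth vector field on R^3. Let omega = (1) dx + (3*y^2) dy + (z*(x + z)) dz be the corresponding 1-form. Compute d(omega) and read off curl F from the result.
d(omega) = (0) dy ∧ dz + (-z) dz ∧ dx + (0) dx ∧ dy; curl F = (0, -z, 0)

d omega = sum_{i<j} (∂f_j/∂x_i - ∂f_i/∂x_j) dx_i ∧ dx_j. Under the identification (dy ∧ dz, dz ∧ dx, dx ∧ dy) ↔ (e_x, e_y, e_z), the coefficients are exactly the components of curl F. Compute:
  ∂R/∂y - ∂Q/∂z = (0) - (0) = 0
  ∂P/∂z - ∂R/∂x = (0) - (z) = -z
  ∂Q/∂x - ∂P/∂y = (0) - (0) = 0.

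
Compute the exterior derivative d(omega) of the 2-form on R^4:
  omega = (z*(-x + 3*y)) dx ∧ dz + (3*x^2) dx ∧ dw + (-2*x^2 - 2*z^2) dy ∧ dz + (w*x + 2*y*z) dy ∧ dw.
d(omega) = (-4*x - 3*z) dx ∧ dy ∧ dz + (w) dx ∧ dy ∧ dw + (-2*y) dy ∧ dz ∧ dw

For a 2-form omega = sum_{i<j} g_{ij} dx_i ∧ dx_j, the exterior derivative is
  d(omega) = sum_{i<j} d(g_{ij}) ∧ dx_i ∧ dx_j = sum_{i<j, k} (∂g_{ij}/∂x_k) dx_k ∧ dx_i ∧ dx_j.
Expand each term, using dx_k ∧ dx_i ∧ dx_j = sgn(permutation) dx_{(a)} ∧ dx_{(b)} ∧ dx_{(c)} with (a < b < c) sorted:
  d(z*(-x + 3*y)) includes (∂/∂y)(z*(-x + 3*y)) dy = (3*z) dy, which multiplied by dx ∧ dz gives (-3*z) dx ∧ dy ∧ dz
  d(-2*x^2 - 2*z^2) includes (∂/∂x)(-2*x^2 - 2*z^2) dx = (-4*x) dx, which multiplied by dy ∧ dz gives (-4*x) dx ∧ dy ∧ dz
  d(w*x + 2*y*z) includes (∂/∂x)(w*x + 2*y*z) dx = (w) dx, which multiplied by dy ∧ dw gives (w) dx ∧ dy ∧ dw
  d(w*x + 2*y*z) includes (∂/∂z)(w*x + 2*y*z) dz = (2*y) dz, which multiplied by dy ∧ dw gives (-2*y) dy ∧ dz ∧ dw
Collecting like 3-forms: d(omega) = (-4*x - 3*z) dx ∧ dy ∧ dz + (w) dx ∧ dy ∧ dw + (-2*y) dy ∧ dz ∧ dw.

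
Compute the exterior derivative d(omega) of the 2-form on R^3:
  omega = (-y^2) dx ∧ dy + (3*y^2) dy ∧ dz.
d(omega) = 0

For a 2-form omega = sum_{i<j} g_{ij} dx_i ∧ dx_j, the exterior derivative is
  d(omega) = sum_{i<j} d(g_{ij}) ∧ dx_i ∧ dx_j = sum_{i<j, k} (∂g_{ij}/∂x_k) dx_k ∧ dx_i ∧ dx_j.
Expand each term, using dx_k ∧ dx_i ∧ dx_j = sgn(permutation) dx_{(a)} ∧ dx_{(b)} ∧ dx_{(c)} with (a < b < c) sorted:

Collecting like 3-forms: d(omega) = 0.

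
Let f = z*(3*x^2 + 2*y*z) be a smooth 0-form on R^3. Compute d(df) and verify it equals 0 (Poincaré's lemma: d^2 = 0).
d(df) = 0

Step 1: df = sum_i (∂f/∂x_i) dx_i = (6*x*z) dx + (2*z^2) dy + (3*x^2 + 4*y*z) dz.
Step 2: Apply d again. Using the 1-form formula, the coefficient of dx ∧ dy in d(df) is ∂^2 f/∂x ∂y - ∂^2 f/∂y ∂x = (0) - (0) = 0 (equality of mixed partials for smooth f).
Similarly for dx ∧ dz and dy ∧ dz — all coefficients vanish. So d(df) = 0.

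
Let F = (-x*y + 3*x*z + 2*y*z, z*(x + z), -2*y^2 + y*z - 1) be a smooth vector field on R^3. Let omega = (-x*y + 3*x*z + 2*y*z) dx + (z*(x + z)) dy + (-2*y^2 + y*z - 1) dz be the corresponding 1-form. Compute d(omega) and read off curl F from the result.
d(omega) = (-x - 4*y - z) dy ∧ dz + (3*x + 2*y) dz ∧ dx + (x - z) dx ∧ dy; curl F = (-x - 4*y - z, 3*x + 2*y, x - z)

d omega = sum_{i<j} (∂f_j/∂x_i - ∂f_i/∂x_j) dx_i ∧ dx_j. Under the identification (dy ∧ dz, dz ∧ dx, dx ∧ dy) ↔ (e_x, e_y, e_z), the coefficients are exactly the components of curl F. Compute:
  ∂R/∂y - ∂Q/∂z = (-4*y + z) - (x + 2*z) = -x - 4*y - z
  ∂P/∂z - ∂R/∂x = (3*x + 2*y) - (0) = 3*x + 2*y
  ∂Q/∂x - ∂P/∂y = (z) - (-x + 2*z) = x - z.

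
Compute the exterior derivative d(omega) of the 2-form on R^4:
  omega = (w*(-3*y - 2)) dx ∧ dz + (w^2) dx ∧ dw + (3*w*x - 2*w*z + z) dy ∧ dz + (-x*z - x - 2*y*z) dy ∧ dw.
d(omega) = (6*w) dx ∧ dy ∧ dz + (-3*y - 2) dx ∧ dz ∧ dw + (4*x + 2*y - 2*z) dy ∧ dz ∧ dw + (-z - 1) dx ∧ dy ∧ dw

For a 2-form omega = sum_{i<j} g_{ij} dx_i ∧ dx_j, the exterior derivative is
  d(omega) = sum_{i<j} d(g_{ij}) ∧ dx_i ∧ dx_j = sum_{i<j, k} (∂g_{ij}/∂x_k) dx_k ∧ dx_i ∧ dx_j.
Expand each term, using dx_k ∧ dx_i ∧ dx_j = sgn(permutation) dx_{(a)} ∧ dx_{(b)} ∧ dx_{(c)} with (a < b < c) sorted:
  d(w*(-3*y - 2)) includes (∂/∂y)(w*(-3*y - 2)) dy = (-3*w) dy, which multiplied by dx ∧ dz gives (3*w) dx ∧ dy ∧ dz
  d(w*(-3*y - 2)) includes (∂/∂w)(w*(-3*y - 2)) dw = (-3*y - 2) dw, which multiplied by dx ∧ dz gives (-3*y - 2) dx ∧ dz ∧ dw
  d(3*w*x - 2*w*z + z) includes (∂/∂x)(3*w*x - 2*w*z + z) dx = (3*w) dx, which multiplied by dy ∧ dz gives (3*w) dx ∧ dy ∧ dz
  d(3*w*x - 2*w*z + z) includes (∂/∂w)(3*w*x - 2*w*z + z) dw = (3*x - 2*z) dw, which multiplied by dy ∧ dz gives (3*x - 2*z) dy ∧ dz ∧ dw
  d(-x*z - x - 2*y*z) includes (∂/∂x)(-x*z - x - 2*y*z) dx = (-z - 1) dx, which multiplied by dy ∧ dw gives (-z - 1) dx ∧ dy ∧ dw
  d(-x*z - x - 2*y*z) includes (∂/∂z)(-x*z - x - 2*y*z) dz = (-x - 2*y) dz, which multiplied by dy ∧ dw gives (x + 2*y) dy ∧ dz ∧ dw
Collecting like 3-forms: d(omega) = (6*w) dx ∧ dy ∧ dz + (-3*y - 2) dx ∧ dz ∧ dw + (4*x + 2*y - 2*z) dy ∧ dz ∧ dw + (-z - 1) dx ∧ dy ∧ dw.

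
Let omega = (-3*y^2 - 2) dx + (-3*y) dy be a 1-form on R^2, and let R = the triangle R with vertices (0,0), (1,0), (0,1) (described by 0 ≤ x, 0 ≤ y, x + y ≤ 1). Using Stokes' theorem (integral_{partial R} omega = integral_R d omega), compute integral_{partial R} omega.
integral_(partial R) omega = 1

Stokes: integral_partial_R omega = integral_R d omega with d omega = (∂Q/∂x - ∂P/∂y) dx ∧ dy.
  ∂Q/∂x = 0
  ∂P/∂y = -6*y
  integrand = ∂Q/∂x - ∂P/∂y = 6*y.
Integrating over R: integral_0^1 integral_0^{1-x} (6*y) dy dx = 1.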